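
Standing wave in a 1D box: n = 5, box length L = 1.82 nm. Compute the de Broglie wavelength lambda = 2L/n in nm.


lambda = 2L / n
= 2 * 1.82 / 5
= 3.64 / 5
= 0.728 nm

0.728


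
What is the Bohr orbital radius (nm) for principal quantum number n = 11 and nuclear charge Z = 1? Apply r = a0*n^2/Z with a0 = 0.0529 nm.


r = a0 * n^2 / Z
= 0.0529 * 11^2 / 1
= 0.0529 * 121 / 1
= 6.4009 nm

6.4009


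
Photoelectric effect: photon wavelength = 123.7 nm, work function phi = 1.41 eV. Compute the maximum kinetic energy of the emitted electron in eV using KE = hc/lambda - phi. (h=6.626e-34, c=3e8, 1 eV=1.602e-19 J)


E_photon = hc / lambda
= (6.626e-34)(3e8) / (123.7e-9)
= 1.6070e-18 J
= 10.0309 eV
KE = E_photon - phi
= 10.0309 - 1.41
= 8.6209 eV

8.6209


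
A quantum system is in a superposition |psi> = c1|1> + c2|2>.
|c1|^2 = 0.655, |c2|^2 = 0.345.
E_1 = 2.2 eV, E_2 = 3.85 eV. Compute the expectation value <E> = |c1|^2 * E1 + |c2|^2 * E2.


<E> = |c1|^2 * E1 + |c2|^2 * E2
= 0.655 * 2.2 + 0.345 * 3.85
= 1.441 + 1.3282
= 2.7693 eV

2.7693


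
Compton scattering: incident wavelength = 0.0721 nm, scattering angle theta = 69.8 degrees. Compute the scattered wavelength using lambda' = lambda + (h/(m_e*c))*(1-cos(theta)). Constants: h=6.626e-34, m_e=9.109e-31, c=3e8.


Compton wavelength: h/(m_e*c) = 2.4247e-12 m
d_lambda = 2.4247e-12 * (1 - cos(69.8 deg))
= 2.4247e-12 * 0.654702
= 1.5875e-12 m = 0.001587 nm
lambda' = 0.0721 + 0.001587
= 0.073687 nm

0.073687


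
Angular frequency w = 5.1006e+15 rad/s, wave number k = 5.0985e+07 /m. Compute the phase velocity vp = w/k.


vp = w / k
= 5.1006e+15 / 5.0985e+07
= 1.0004e+08 m/s

1.0004e+08


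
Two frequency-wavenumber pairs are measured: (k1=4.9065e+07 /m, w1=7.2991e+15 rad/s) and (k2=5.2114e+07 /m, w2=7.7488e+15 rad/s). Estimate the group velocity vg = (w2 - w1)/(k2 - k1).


vg = (w2 - w1) / (k2 - k1)
= (7.7488e+15 - 7.2991e+15) / (5.2114e+07 - 4.9065e+07)
= 4.4970e+14 / 3.0490e+06
= 1.4749e+08 m/s

1.4749e+08


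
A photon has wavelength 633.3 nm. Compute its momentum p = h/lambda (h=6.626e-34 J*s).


p = h / lambda
= 6.626e-34 / (633.3e-9)
= 6.626e-34 / 6.3330e-07
= 1.0463e-27 kg*m/s

1.0463e-27


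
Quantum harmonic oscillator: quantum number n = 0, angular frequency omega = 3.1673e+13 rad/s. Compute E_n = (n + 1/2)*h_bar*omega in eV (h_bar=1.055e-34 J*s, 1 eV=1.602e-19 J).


E = (n + 1/2) * h_bar * omega
= (0 + 0.5) * 1.055e-34 * 3.1673e+13
= 0.5 * 3.3415e-21
= 1.6708e-21 J
= 0.0104 eV

0.0104


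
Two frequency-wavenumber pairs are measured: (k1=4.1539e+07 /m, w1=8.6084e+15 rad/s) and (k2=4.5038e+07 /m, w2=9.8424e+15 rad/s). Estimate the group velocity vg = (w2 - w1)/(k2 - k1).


vg = (w2 - w1) / (k2 - k1)
= (9.8424e+15 - 8.6084e+15) / (4.5038e+07 - 4.1539e+07)
= 1.2340e+15 / 3.4990e+06
= 3.5267e+08 m/s

3.5267e+08


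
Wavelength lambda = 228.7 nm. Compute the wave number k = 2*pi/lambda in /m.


k = 2 * pi / lambda
= 6.2832 / (228.7e-9)
= 6.2832 / 2.2870e-07
= 2.7473e+07 /m

2.7473e+07


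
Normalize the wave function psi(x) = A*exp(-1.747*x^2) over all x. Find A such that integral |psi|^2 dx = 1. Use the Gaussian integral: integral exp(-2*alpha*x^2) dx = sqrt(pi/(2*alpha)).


integral |psi|^2 dx = A^2 * sqrt(pi/(2*alpha)) = 1
A^2 = sqrt(2*alpha/pi)
= sqrt(2 * 1.747 / pi)
= 1.054597
A = sqrt(1.054597)
= 1.0269

1.0269


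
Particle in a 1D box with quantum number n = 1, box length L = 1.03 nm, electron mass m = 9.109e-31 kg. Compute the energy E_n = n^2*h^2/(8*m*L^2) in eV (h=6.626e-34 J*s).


E = n^2 * h^2 / (8 * m * L^2)
= 1^2 * (6.626e-34)^2 / (8 * 9.109e-31 * (1.03e-9)^2)
= 1 * 4.3904e-67 / (8 * 9.109e-31 * 1.0609e-18)
= 5.6789e-20 J
= 0.3545 eV

0.3545


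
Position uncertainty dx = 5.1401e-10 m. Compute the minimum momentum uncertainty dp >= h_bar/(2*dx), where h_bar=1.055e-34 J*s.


dp = h_bar / (2 * dx)
= 1.055e-34 / (2 * 5.1401e-10)
= 1.055e-34 / 1.0280e-09
= 1.0262e-25 kg*m/s

1.0262e-25


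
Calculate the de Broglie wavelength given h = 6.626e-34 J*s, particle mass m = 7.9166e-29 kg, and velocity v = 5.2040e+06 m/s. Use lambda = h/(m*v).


lambda = h / (m * v)
= 6.626e-34 / (7.9166e-29 * 5.2040e+06)
= 6.626e-34 / 4.1198e-22
= 1.6083e-12 m

1.6083e-12


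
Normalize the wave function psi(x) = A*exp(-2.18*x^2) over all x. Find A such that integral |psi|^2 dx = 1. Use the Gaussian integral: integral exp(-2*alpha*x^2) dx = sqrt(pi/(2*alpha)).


integral |psi|^2 dx = A^2 * sqrt(pi/(2*alpha)) = 1
A^2 = sqrt(2*alpha/pi)
= sqrt(2 * 2.18 / pi)
= 1.178062
A = sqrt(1.178062)
= 1.0854

1.0854


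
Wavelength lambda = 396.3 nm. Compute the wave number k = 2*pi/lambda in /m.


k = 2 * pi / lambda
= 6.2832 / (396.3e-9)
= 6.2832 / 3.9630e-07
= 1.5855e+07 /m

1.5855e+07


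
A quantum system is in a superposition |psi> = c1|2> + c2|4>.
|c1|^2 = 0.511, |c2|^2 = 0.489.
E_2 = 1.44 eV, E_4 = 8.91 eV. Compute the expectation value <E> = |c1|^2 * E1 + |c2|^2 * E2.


<E> = |c1|^2 * E1 + |c2|^2 * E2
= 0.511 * 1.44 + 0.489 * 8.91
= 0.7358 + 4.357
= 5.0928 eV

5.0928


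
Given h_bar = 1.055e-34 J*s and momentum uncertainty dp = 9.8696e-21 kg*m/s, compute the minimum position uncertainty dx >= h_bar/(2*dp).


dx = h_bar / (2 * dp)
= 1.055e-34 / (2 * 9.8696e-21)
= 1.055e-34 / 1.9739e-20
= 5.3447e-15 m

5.3447e-15


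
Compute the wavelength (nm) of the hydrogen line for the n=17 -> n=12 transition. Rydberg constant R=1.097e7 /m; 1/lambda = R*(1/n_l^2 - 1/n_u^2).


1/lambda = R * (1/n_l^2 - 1/n_u^2)
= 1.097e7 * (1/12^2 - 1/17^2)
= 1.097e7 * (0.006944 - 0.00346)
= 1.097e7 * 0.003484
= 3.8222e+04 /m
lambda = 1 / 3.8222e+04 = 26162.8894 nm

26162.8894


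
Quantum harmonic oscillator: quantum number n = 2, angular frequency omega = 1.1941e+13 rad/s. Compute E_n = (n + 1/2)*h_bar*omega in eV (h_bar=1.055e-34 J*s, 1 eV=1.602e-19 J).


E = (n + 1/2) * h_bar * omega
= (2 + 0.5) * 1.055e-34 * 1.1941e+13
= 2.5 * 1.2598e-21
= 3.1494e-21 J
= 0.0197 eV

0.0197


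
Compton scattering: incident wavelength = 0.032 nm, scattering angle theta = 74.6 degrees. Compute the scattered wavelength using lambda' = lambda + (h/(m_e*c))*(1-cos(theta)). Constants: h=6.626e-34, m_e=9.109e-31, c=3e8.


Compton wavelength: h/(m_e*c) = 2.4247e-12 m
d_lambda = 2.4247e-12 * (1 - cos(74.6 deg))
= 2.4247e-12 * 0.734444
= 1.7808e-12 m = 0.001781 nm
lambda' = 0.032 + 0.001781
= 0.033781 nm

0.033781


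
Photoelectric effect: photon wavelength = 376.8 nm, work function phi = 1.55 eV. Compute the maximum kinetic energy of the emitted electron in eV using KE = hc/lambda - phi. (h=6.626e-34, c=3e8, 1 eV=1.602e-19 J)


E_photon = hc / lambda
= (6.626e-34)(3e8) / (376.8e-9)
= 5.2755e-19 J
= 3.2931 eV
KE = E_photon - phi
= 3.2931 - 1.55
= 1.7431 eV

1.7431


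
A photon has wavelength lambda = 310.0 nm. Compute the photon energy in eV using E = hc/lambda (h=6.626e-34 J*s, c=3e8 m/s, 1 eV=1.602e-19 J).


E = hc / lambda
= (6.626e-34)(3e8) / (310.0e-9)
= 1.9878e-25 / 3.1000e-07
= 6.4123e-19 J
Converting to eV: 6.4123e-19 / 1.602e-19
= 4.0027 eV

4.0027


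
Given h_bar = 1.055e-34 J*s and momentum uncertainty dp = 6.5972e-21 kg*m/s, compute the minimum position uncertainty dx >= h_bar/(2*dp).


dx = h_bar / (2 * dp)
= 1.055e-34 / (2 * 6.5972e-21)
= 1.055e-34 / 1.3194e-20
= 7.9958e-15 m

7.9958e-15


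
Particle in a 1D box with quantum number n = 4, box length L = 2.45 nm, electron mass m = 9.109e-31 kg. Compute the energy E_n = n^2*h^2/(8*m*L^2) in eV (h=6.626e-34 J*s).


E = n^2 * h^2 / (8 * m * L^2)
= 4^2 * (6.626e-34)^2 / (8 * 9.109e-31 * (2.45e-9)^2)
= 16 * 4.3904e-67 / (8 * 9.109e-31 * 6.0025e-18)
= 1.6059e-19 J
= 1.0025 eV

1.0025


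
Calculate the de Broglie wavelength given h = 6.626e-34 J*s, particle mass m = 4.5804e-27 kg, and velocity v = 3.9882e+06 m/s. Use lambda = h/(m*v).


lambda = h / (m * v)
= 6.626e-34 / (4.5804e-27 * 3.9882e+06)
= 6.626e-34 / 1.8268e-20
= 3.6272e-14 m

3.6272e-14


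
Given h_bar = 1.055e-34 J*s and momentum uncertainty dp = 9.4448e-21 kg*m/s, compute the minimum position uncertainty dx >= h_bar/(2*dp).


dx = h_bar / (2 * dp)
= 1.055e-34 / (2 * 9.4448e-21)
= 1.055e-34 / 1.8890e-20
= 5.5851e-15 m

5.5851e-15


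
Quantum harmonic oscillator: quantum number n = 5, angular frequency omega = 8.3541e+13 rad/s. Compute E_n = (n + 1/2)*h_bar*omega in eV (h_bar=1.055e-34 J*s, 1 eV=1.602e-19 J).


E = (n + 1/2) * h_bar * omega
= (5 + 0.5) * 1.055e-34 * 8.3541e+13
= 5.5 * 8.8136e-21
= 4.8475e-20 J
= 0.3026 eV

0.3026


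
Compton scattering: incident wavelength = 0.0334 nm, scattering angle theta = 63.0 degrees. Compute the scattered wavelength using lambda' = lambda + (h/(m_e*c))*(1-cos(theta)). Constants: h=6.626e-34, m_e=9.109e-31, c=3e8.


Compton wavelength: h/(m_e*c) = 2.4247e-12 m
d_lambda = 2.4247e-12 * (1 - cos(63.0 deg))
= 2.4247e-12 * 0.54601
= 1.3239e-12 m = 0.001324 nm
lambda' = 0.0334 + 0.001324
= 0.034724 nm

0.034724


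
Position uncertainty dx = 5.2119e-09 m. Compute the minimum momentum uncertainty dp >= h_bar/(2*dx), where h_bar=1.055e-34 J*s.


dp = h_bar / (2 * dx)
= 1.055e-34 / (2 * 5.2119e-09)
= 1.055e-34 / 1.0424e-08
= 1.0121e-26 kg*m/s

1.0121e-26


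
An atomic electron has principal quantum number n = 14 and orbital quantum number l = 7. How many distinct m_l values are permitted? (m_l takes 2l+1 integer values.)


m_l ranges from -l to +l in integer steps
So m_l goes from -7 to +7
Count = 2l + 1 = 2*7 + 1
= 15

15


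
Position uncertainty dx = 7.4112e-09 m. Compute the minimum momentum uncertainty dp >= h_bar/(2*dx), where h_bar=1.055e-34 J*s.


dp = h_bar / (2 * dx)
= 1.055e-34 / (2 * 7.4112e-09)
= 1.055e-34 / 1.4822e-08
= 7.1176e-27 kg*m/s

7.1176e-27


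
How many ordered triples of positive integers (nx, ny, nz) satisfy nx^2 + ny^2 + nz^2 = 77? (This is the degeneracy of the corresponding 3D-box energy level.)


Enumerate all (nx, ny, nz) with nx^2 + ny^2 + nz^2 = 77:
(2,3,8)
(2,8,3)
(3,2,8)
(3,8,2)
(4,5,6)
(4,6,5)
(5,4,6)
(5,6,4)
(6,4,5)
(6,5,4)
(8,2,3)
(8,3,2)
Total degeneracy = 12

12


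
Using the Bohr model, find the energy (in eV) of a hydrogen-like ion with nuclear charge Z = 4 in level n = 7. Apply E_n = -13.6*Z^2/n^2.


E_n = -13.6 * Z^2 / n^2
= -13.6 * 4^2 / 7^2
= -13.6 * 16 / 49
= -4.4408 eV

-4.4408


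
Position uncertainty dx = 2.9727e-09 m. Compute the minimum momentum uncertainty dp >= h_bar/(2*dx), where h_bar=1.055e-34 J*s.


dp = h_bar / (2 * dx)
= 1.055e-34 / (2 * 2.9727e-09)
= 1.055e-34 / 5.9454e-09
= 1.7745e-26 kg*m/s

1.7745e-26


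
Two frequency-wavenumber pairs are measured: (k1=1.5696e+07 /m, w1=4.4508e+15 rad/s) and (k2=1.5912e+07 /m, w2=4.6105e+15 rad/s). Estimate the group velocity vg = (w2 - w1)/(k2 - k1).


vg = (w2 - w1) / (k2 - k1)
= (4.6105e+15 - 4.4508e+15) / (1.5912e+07 - 1.5696e+07)
= 1.5970e+14 / 2.1600e+05
= 7.3935e+08 m/s

7.3935e+08


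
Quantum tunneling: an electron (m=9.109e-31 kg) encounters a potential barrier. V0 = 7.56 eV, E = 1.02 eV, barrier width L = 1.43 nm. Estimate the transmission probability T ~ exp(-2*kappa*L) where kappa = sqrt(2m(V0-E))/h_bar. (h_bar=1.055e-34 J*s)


V0 - E = 6.54 eV = 1.0477e-18 J
kappa = sqrt(2 * m * (V0-E)) / h_bar
= sqrt(2 * 9.109e-31 * 1.0477e-18) / 1.055e-34
= 1.3095e+10 /m
2*kappa*L = 2 * 1.3095e+10 * 1.43e-9
= 37.4528
T = exp(-37.4528) = 5.425810e-17

5.425810e-17


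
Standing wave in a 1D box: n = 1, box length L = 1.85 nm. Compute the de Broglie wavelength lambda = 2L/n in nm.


lambda = 2L / n
= 2 * 1.85 / 1
= 3.7 / 1
= 3.7 nm

3.7


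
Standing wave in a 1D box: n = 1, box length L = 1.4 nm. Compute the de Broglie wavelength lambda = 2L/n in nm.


lambda = 2L / n
= 2 * 1.4 / 1
= 2.8 / 1
= 2.8 nm

2.8


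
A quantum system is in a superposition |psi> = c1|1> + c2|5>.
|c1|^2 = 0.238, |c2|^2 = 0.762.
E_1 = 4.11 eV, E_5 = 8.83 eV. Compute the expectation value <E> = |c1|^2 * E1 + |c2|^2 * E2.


<E> = |c1|^2 * E1 + |c2|^2 * E2
= 0.238 * 4.11 + 0.762 * 8.83
= 0.9782 + 6.7285
= 7.7066 eV

7.7066


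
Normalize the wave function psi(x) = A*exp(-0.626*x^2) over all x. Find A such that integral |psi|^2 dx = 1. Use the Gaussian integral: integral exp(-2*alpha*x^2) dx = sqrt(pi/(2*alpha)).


integral |psi|^2 dx = A^2 * sqrt(pi/(2*alpha)) = 1
A^2 = sqrt(2*alpha/pi)
= sqrt(2 * 0.626 / pi)
= 0.631288
A = sqrt(0.631288)
= 0.7945

0.7945


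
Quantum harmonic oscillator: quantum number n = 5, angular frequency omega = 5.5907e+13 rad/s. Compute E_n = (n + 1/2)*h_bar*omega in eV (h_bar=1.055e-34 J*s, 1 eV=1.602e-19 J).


E = (n + 1/2) * h_bar * omega
= (5 + 0.5) * 1.055e-34 * 5.5907e+13
= 5.5 * 5.8982e-21
= 3.2440e-20 J
= 0.2025 eV

0.2025


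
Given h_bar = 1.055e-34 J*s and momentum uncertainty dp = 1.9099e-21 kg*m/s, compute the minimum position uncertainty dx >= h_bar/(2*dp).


dx = h_bar / (2 * dp)
= 1.055e-34 / (2 * 1.9099e-21)
= 1.055e-34 / 3.8198e-21
= 2.7619e-14 m

2.7619e-14


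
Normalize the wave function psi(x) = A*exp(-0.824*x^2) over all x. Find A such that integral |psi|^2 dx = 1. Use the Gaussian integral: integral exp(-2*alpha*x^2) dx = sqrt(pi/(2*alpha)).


integral |psi|^2 dx = A^2 * sqrt(pi/(2*alpha)) = 1
A^2 = sqrt(2*alpha/pi)
= sqrt(2 * 0.824 / pi)
= 0.724275
A = sqrt(0.724275)
= 0.851

0.851


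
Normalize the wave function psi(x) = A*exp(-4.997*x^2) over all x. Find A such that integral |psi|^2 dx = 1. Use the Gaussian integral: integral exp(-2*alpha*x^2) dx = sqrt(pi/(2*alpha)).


integral |psi|^2 dx = A^2 * sqrt(pi/(2*alpha)) = 1
A^2 = sqrt(2*alpha/pi)
= sqrt(2 * 4.997 / pi)
= 1.783589
A = sqrt(1.783589)
= 1.3355

1.3355


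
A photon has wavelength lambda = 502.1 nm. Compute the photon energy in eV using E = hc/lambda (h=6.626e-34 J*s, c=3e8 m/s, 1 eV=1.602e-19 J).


E = hc / lambda
= (6.626e-34)(3e8) / (502.1e-9)
= 1.9878e-25 / 5.0210e-07
= 3.9590e-19 J
Converting to eV: 3.9590e-19 / 1.602e-19
= 2.4713 eV

2.4713


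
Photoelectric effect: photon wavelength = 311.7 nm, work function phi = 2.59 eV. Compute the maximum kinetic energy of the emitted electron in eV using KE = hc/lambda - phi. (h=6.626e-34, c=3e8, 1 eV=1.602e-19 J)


E_photon = hc / lambda
= (6.626e-34)(3e8) / (311.7e-9)
= 6.3773e-19 J
= 3.9808 eV
KE = E_photon - phi
= 3.9808 - 2.59
= 1.3908 eV

1.3908


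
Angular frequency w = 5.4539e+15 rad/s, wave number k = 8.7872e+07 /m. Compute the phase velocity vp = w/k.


vp = w / k
= 5.4539e+15 / 8.7872e+07
= 6.2066e+07 m/s

6.2066e+07


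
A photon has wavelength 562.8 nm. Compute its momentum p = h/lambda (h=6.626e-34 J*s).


p = h / lambda
= 6.626e-34 / (562.8e-9)
= 6.626e-34 / 5.6280e-07
= 1.1773e-27 kg*m/s

1.1773e-27


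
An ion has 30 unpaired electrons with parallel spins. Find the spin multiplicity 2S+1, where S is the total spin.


Total spin S = N * (1/2) = 30 * 0.5 = 15.0
Spin multiplicity = 2S + 1
= 2 * 15.0 + 1
= 31

31


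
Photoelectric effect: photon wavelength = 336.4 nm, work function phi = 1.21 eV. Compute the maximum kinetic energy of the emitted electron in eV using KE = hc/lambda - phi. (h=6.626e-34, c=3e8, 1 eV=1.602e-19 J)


E_photon = hc / lambda
= (6.626e-34)(3e8) / (336.4e-9)
= 5.9090e-19 J
= 3.6885 eV
KE = E_photon - phi
= 3.6885 - 1.21
= 2.4785 eV

2.4785


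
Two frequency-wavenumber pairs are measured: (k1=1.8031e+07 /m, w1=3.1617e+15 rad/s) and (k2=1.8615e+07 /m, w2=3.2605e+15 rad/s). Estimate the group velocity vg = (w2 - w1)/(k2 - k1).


vg = (w2 - w1) / (k2 - k1)
= (3.2605e+15 - 3.1617e+15) / (1.8615e+07 - 1.8031e+07)
= 9.8800e+13 / 5.8400e+05
= 1.6918e+08 m/s

1.6918e+08


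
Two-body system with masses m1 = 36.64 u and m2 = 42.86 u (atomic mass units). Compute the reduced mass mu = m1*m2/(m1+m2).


mu = m1 * m2 / (m1 + m2)
= 36.64 * 42.86 / (36.64 + 42.86)
= 1570.3904 / 79.5
= 19.7533 u

19.7533


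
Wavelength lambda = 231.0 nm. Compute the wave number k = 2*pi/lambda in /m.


k = 2 * pi / lambda
= 6.2832 / (231.0e-9)
= 6.2832 / 2.3100e-07
= 2.7200e+07 /m

2.7200e+07


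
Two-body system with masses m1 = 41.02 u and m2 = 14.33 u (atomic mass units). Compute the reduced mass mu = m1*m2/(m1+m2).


mu = m1 * m2 / (m1 + m2)
= 41.02 * 14.33 / (41.02 + 14.33)
= 587.8166 / 55.35
= 10.62 u

10.62


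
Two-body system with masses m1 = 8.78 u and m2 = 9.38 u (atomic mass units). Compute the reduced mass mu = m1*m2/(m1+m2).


mu = m1 * m2 / (m1 + m2)
= 8.78 * 9.38 / (8.78 + 9.38)
= 82.3564 / 18.16
= 4.535 u

4.535


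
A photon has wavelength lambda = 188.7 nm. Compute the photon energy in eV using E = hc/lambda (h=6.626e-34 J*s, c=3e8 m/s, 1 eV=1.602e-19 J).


E = hc / lambda
= (6.626e-34)(3e8) / (188.7e-9)
= 1.9878e-25 / 1.8870e-07
= 1.0534e-18 J
Converting to eV: 1.0534e-18 / 1.602e-19
= 6.5756 eV

6.5756


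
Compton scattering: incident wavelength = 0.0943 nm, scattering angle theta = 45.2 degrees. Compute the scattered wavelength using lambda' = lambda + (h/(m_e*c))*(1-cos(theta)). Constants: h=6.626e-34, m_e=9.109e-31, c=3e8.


Compton wavelength: h/(m_e*c) = 2.4247e-12 m
d_lambda = 2.4247e-12 * (1 - cos(45.2 deg))
= 2.4247e-12 * 0.295366
= 7.1618e-13 m = 0.000716 nm
lambda' = 0.0943 + 0.000716
= 0.095016 nm

0.095016


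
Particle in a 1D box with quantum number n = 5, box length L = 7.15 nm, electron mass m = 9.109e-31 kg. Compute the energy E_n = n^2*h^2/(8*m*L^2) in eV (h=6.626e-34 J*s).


E = n^2 * h^2 / (8 * m * L^2)
= 5^2 * (6.626e-34)^2 / (8 * 9.109e-31 * (7.15e-9)^2)
= 25 * 4.3904e-67 / (8 * 9.109e-31 * 5.1123e-17)
= 2.9463e-20 J
= 0.1839 eV

0.1839


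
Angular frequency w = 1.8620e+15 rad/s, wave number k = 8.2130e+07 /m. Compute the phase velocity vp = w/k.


vp = w / k
= 1.8620e+15 / 8.2130e+07
= 2.2671e+07 m/s

2.2671e+07


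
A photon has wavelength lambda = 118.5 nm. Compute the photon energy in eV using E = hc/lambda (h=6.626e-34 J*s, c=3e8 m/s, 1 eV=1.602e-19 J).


E = hc / lambda
= (6.626e-34)(3e8) / (118.5e-9)
= 1.9878e-25 / 1.1850e-07
= 1.6775e-18 J
Converting to eV: 1.6775e-18 / 1.602e-19
= 10.4711 eV

10.4711


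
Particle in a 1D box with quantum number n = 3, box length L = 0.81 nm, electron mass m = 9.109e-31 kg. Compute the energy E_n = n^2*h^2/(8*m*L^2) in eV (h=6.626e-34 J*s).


E = n^2 * h^2 / (8 * m * L^2)
= 3^2 * (6.626e-34)^2 / (8 * 9.109e-31 * (0.81e-9)^2)
= 9 * 4.3904e-67 / (8 * 9.109e-31 * 6.5610e-19)
= 8.2645e-19 J
= 5.1588 eV

5.1588


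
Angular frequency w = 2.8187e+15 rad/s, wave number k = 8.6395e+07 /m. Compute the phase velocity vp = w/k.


vp = w / k
= 2.8187e+15 / 8.6395e+07
= 3.2626e+07 m/s

3.2626e+07


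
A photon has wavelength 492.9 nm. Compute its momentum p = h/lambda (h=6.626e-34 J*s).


p = h / lambda
= 6.626e-34 / (492.9e-9)
= 6.626e-34 / 4.9290e-07
= 1.3443e-27 kg*m/s

1.3443e-27


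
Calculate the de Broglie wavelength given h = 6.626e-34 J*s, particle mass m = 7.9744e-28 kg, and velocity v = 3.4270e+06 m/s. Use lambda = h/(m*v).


lambda = h / (m * v)
= 6.626e-34 / (7.9744e-28 * 3.4270e+06)
= 6.626e-34 / 2.7328e-21
= 2.4246e-13 m

2.4246e-13


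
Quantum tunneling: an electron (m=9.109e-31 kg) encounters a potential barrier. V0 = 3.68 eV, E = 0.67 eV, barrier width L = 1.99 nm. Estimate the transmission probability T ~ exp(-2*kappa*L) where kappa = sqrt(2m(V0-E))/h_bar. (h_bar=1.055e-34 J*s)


V0 - E = 3.01 eV = 4.8220e-19 J
kappa = sqrt(2 * m * (V0-E)) / h_bar
= sqrt(2 * 9.109e-31 * 4.8220e-19) / 1.055e-34
= 8.8841e+09 /m
2*kappa*L = 2 * 8.8841e+09 * 1.99e-9
= 35.3586
T = exp(-35.3586) = 4.404949e-16

4.404949e-16


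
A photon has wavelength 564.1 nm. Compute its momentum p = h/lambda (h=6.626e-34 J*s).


p = h / lambda
= 6.626e-34 / (564.1e-9)
= 6.626e-34 / 5.6410e-07
= 1.1746e-27 kg*m/s

1.1746e-27


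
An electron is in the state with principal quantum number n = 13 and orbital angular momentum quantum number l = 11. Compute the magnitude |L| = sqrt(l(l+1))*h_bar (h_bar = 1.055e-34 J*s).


L = sqrt(l*(l+1)) * h_bar
= sqrt(11 * 12) * 1.055e-34
= sqrt(132) * 1.055e-34
= 11.4891 * 1.055e-34
= 1.2121e-33 J*s

1.2121e-33


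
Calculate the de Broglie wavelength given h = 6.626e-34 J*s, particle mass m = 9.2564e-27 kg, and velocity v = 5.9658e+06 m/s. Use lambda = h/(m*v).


lambda = h / (m * v)
= 6.626e-34 / (9.2564e-27 * 5.9658e+06)
= 6.626e-34 / 5.5222e-20
= 1.1999e-14 m

1.1999e-14


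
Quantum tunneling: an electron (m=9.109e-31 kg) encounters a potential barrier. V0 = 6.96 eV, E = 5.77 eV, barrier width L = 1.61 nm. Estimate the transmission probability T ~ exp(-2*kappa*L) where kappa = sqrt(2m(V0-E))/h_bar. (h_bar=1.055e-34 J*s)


V0 - E = 1.19 eV = 1.9064e-19 J
kappa = sqrt(2 * m * (V0-E)) / h_bar
= sqrt(2 * 9.109e-31 * 1.9064e-19) / 1.055e-34
= 5.5860e+09 /m
2*kappa*L = 2 * 5.5860e+09 * 1.61e-9
= 17.987
T = exp(-17.987) = 1.542941e-08

1.542941e-08


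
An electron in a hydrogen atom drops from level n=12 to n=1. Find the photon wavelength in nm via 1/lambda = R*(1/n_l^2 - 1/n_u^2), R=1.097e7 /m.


1/lambda = R * (1/n_l^2 - 1/n_u^2)
= 1.097e7 * (1/1^2 - 1/12^2)
= 1.097e7 * (1.0 - 0.006944)
= 1.097e7 * 0.993056
= 1.0894e+07 /m
lambda = 1 / 1.0894e+07 = 91.7952 nm

91.7952


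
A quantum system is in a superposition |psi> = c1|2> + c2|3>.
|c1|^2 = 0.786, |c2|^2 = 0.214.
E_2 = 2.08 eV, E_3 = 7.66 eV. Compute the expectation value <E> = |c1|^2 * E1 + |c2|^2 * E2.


<E> = |c1|^2 * E1 + |c2|^2 * E2
= 0.786 * 2.08 + 0.214 * 7.66
= 1.6349 + 1.6392
= 3.2741 eV

3.2741


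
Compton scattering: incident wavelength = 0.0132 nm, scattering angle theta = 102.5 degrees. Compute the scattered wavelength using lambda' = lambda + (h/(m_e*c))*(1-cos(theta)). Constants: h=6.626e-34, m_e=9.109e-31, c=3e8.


Compton wavelength: h/(m_e*c) = 2.4247e-12 m
d_lambda = 2.4247e-12 * (1 - cos(102.5 deg))
= 2.4247e-12 * 1.21644
= 2.9495e-12 m = 0.00295 nm
lambda' = 0.0132 + 0.00295
= 0.01615 nm

0.01615


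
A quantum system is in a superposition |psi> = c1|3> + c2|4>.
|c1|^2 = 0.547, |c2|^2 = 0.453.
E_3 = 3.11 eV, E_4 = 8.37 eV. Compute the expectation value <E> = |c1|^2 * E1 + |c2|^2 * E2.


<E> = |c1|^2 * E1 + |c2|^2 * E2
= 0.547 * 3.11 + 0.453 * 8.37
= 1.7012 + 3.7916
= 5.4928 eV

5.4928


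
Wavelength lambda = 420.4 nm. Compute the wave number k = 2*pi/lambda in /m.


k = 2 * pi / lambda
= 6.2832 / (420.4e-9)
= 6.2832 / 4.2040e-07
= 1.4946e+07 /m

1.4946e+07


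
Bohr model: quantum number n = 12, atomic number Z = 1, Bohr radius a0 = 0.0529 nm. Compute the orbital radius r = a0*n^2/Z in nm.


r = a0 * n^2 / Z
= 0.0529 * 12^2 / 1
= 0.0529 * 144 / 1
= 7.6176 nm

7.6176


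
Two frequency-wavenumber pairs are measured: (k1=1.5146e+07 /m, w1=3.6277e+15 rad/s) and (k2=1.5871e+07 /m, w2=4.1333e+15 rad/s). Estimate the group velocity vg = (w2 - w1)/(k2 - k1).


vg = (w2 - w1) / (k2 - k1)
= (4.1333e+15 - 3.6277e+15) / (1.5871e+07 - 1.5146e+07)
= 5.0560e+14 / 7.2500e+05
= 6.9738e+08 m/s

6.9738e+08


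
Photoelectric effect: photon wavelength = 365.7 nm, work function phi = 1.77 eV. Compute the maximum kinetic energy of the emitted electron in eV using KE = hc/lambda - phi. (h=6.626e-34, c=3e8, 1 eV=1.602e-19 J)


E_photon = hc / lambda
= (6.626e-34)(3e8) / (365.7e-9)
= 5.4356e-19 J
= 3.393 eV
KE = E_photon - phi
= 3.393 - 1.77
= 1.623 eV

1.623


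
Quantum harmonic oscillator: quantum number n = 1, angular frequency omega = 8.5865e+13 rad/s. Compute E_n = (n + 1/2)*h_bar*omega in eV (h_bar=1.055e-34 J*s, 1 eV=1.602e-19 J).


E = (n + 1/2) * h_bar * omega
= (1 + 0.5) * 1.055e-34 * 8.5865e+13
= 1.5 * 9.0588e-21
= 1.3588e-20 J
= 0.0848 eV

0.0848


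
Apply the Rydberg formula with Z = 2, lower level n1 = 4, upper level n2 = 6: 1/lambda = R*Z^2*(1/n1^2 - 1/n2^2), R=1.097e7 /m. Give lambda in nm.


1/lambda = R * Z^2 * (1/n1^2 - 1/n2^2)
= 1.097e7 * 2^2 * (1/4^2 - 1/6^2)
= 1.097e7 * 4 * (0.0625 - 0.027778)
= 1.5236e+06 /m
lambda = 1 / 1.5236e+06
= 656.3355 nm

656.3355


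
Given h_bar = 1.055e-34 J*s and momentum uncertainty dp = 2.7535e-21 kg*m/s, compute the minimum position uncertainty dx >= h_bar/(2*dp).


dx = h_bar / (2 * dp)
= 1.055e-34 / (2 * 2.7535e-21)
= 1.055e-34 / 5.5070e-21
= 1.9157e-14 m

1.9157e-14


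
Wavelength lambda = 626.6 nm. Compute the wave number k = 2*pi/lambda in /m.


k = 2 * pi / lambda
= 6.2832 / (626.6e-9)
= 6.2832 / 6.2660e-07
= 1.0027e+07 /m

1.0027e+07


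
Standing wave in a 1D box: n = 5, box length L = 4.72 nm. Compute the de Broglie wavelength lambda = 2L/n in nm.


lambda = 2L / n
= 2 * 4.72 / 5
= 9.44 / 5
= 1.888 nm

1.888


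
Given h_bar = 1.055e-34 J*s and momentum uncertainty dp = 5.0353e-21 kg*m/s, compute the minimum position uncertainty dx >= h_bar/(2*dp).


dx = h_bar / (2 * dp)
= 1.055e-34 / (2 * 5.0353e-21)
= 1.055e-34 / 1.0071e-20
= 1.0476e-14 m

1.0476e-14


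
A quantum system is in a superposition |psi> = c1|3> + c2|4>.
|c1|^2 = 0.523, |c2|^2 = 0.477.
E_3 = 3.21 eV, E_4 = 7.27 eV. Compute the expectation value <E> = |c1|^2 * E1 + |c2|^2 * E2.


<E> = |c1|^2 * E1 + |c2|^2 * E2
= 0.523 * 3.21 + 0.477 * 7.27
= 1.6788 + 3.4678
= 5.1466 eV

5.1466


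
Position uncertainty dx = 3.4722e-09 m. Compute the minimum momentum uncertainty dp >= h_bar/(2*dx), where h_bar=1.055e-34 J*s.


dp = h_bar / (2 * dx)
= 1.055e-34 / (2 * 3.4722e-09)
= 1.055e-34 / 6.9444e-09
= 1.5192e-26 kg*m/s

1.5192e-26


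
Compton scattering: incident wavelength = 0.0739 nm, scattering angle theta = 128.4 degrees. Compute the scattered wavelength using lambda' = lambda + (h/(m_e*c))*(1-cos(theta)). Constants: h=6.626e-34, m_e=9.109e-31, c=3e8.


Compton wavelength: h/(m_e*c) = 2.4247e-12 m
d_lambda = 2.4247e-12 * (1 - cos(128.4 deg))
= 2.4247e-12 * 1.621148
= 3.9308e-12 m = 0.003931 nm
lambda' = 0.0739 + 0.003931
= 0.077831 nm

0.077831


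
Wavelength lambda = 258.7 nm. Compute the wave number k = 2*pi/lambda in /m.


k = 2 * pi / lambda
= 6.2832 / (258.7e-9)
= 6.2832 / 2.5870e-07
= 2.4288e+07 /m

2.4288e+07


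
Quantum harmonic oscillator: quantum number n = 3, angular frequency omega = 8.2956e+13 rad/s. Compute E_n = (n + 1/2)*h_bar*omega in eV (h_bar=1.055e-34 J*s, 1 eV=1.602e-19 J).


E = (n + 1/2) * h_bar * omega
= (3 + 0.5) * 1.055e-34 * 8.2956e+13
= 3.5 * 8.7519e-21
= 3.0632e-20 J
= 0.1912 eV

0.1912


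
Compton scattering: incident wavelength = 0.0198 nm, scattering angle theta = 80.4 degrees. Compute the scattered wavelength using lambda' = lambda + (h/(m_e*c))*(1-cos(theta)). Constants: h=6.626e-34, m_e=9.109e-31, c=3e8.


Compton wavelength: h/(m_e*c) = 2.4247e-12 m
d_lambda = 2.4247e-12 * (1 - cos(80.4 deg))
= 2.4247e-12 * 0.833231
= 2.0203e-12 m = 0.00202 nm
lambda' = 0.0198 + 0.00202
= 0.02182 nm

0.02182


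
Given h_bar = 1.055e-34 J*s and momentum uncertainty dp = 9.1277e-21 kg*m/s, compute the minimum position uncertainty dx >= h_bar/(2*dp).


dx = h_bar / (2 * dp)
= 1.055e-34 / (2 * 9.1277e-21)
= 1.055e-34 / 1.8255e-20
= 5.7791e-15 m

5.7791e-15


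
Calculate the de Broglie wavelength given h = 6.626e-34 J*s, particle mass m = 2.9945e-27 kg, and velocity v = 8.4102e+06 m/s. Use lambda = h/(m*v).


lambda = h / (m * v)
= 6.626e-34 / (2.9945e-27 * 8.4102e+06)
= 6.626e-34 / 2.5184e-20
= 2.6310e-14 m

2.6310e-14


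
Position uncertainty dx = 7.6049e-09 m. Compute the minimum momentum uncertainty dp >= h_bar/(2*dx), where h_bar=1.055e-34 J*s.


dp = h_bar / (2 * dx)
= 1.055e-34 / (2 * 7.6049e-09)
= 1.055e-34 / 1.5210e-08
= 6.9363e-27 kg*m/s

6.9363e-27


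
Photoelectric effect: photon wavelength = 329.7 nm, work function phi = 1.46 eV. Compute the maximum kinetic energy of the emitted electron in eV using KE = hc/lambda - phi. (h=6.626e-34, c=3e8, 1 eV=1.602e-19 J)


E_photon = hc / lambda
= (6.626e-34)(3e8) / (329.7e-9)
= 6.0291e-19 J
= 3.7635 eV
KE = E_photon - phi
= 3.7635 - 1.46
= 2.3035 eV

2.3035


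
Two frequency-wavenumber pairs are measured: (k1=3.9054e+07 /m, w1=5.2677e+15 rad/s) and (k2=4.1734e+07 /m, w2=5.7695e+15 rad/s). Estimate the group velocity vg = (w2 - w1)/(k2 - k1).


vg = (w2 - w1) / (k2 - k1)
= (5.7695e+15 - 5.2677e+15) / (4.1734e+07 - 3.9054e+07)
= 5.0180e+14 / 2.6800e+06
= 1.8724e+08 m/s

1.8724e+08


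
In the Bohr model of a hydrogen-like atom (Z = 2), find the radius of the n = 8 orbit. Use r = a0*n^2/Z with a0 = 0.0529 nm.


r = a0 * n^2 / Z
= 0.0529 * 8^2 / 2
= 0.0529 * 64 / 2
= 1.6928 nm

1.6928


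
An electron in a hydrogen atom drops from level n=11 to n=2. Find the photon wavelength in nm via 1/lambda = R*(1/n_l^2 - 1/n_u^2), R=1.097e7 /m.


1/lambda = R * (1/n_l^2 - 1/n_u^2)
= 1.097e7 * (1/2^2 - 1/11^2)
= 1.097e7 * (0.25 - 0.008264)
= 1.097e7 * 0.241736
= 2.6518e+06 /m
lambda = 1 / 2.6518e+06 = 377.0968 nm

377.0968


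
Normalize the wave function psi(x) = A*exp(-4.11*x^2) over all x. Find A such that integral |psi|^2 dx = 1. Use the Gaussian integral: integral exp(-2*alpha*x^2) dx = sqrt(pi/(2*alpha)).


integral |psi|^2 dx = A^2 * sqrt(pi/(2*alpha)) = 1
A^2 = sqrt(2*alpha/pi)
= sqrt(2 * 4.11 / pi)
= 1.617562
A = sqrt(1.617562)
= 1.2718

1.2718


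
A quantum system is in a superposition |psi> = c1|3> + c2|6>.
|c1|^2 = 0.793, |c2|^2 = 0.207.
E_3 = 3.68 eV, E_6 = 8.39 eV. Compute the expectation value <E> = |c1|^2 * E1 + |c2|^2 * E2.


<E> = |c1|^2 * E1 + |c2|^2 * E2
= 0.793 * 3.68 + 0.207 * 8.39
= 2.9182 + 1.7367
= 4.655 eV

4.655


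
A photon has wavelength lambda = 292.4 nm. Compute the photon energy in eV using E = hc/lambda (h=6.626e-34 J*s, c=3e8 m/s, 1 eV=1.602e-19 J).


E = hc / lambda
= (6.626e-34)(3e8) / (292.4e-9)
= 1.9878e-25 / 2.9240e-07
= 6.7982e-19 J
Converting to eV: 6.7982e-19 / 1.602e-19
= 4.2436 eV

4.2436


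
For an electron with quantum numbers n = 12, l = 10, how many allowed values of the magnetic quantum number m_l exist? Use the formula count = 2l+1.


m_l ranges from -l to +l in integer steps
So m_l goes from -10 to +10
Count = 2l + 1 = 2*10 + 1
= 21

21


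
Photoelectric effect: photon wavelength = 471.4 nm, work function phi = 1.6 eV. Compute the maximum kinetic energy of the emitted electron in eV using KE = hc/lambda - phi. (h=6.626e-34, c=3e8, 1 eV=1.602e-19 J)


E_photon = hc / lambda
= (6.626e-34)(3e8) / (471.4e-9)
= 4.2168e-19 J
= 2.6322 eV
KE = E_photon - phi
= 2.6322 - 1.6
= 1.0322 eV

1.0322


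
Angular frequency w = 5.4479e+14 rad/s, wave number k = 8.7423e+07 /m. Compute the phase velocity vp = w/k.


vp = w / k
= 5.4479e+14 / 8.7423e+07
= 6.2317e+06 m/s

6.2317e+06


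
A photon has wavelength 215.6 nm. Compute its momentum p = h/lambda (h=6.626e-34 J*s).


p = h / lambda
= 6.626e-34 / (215.6e-9)
= 6.626e-34 / 2.1560e-07
= 3.0733e-27 kg*m/s

3.0733e-27


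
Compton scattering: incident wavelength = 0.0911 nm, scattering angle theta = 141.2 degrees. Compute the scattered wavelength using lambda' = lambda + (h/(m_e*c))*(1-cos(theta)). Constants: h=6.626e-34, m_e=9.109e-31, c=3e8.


Compton wavelength: h/(m_e*c) = 2.4247e-12 m
d_lambda = 2.4247e-12 * (1 - cos(141.2 deg))
= 2.4247e-12 * 1.779338
= 4.3144e-12 m = 0.004314 nm
lambda' = 0.0911 + 0.004314
= 0.095414 nm

0.095414


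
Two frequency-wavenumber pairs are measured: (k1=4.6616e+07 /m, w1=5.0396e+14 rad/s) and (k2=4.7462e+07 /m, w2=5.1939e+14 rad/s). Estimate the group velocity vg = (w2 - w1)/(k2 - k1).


vg = (w2 - w1) / (k2 - k1)
= (5.1939e+14 - 5.0396e+14) / (4.7462e+07 - 4.6616e+07)
= 1.5430e+13 / 8.4600e+05
= 1.8239e+07 m/s

1.8239e+07


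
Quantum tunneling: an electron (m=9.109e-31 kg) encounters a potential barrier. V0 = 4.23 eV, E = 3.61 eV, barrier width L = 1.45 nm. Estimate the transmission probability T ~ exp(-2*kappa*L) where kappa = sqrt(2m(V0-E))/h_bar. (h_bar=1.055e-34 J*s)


V0 - E = 0.62 eV = 9.9324e-20 J
kappa = sqrt(2 * m * (V0-E)) / h_bar
= sqrt(2 * 9.109e-31 * 9.9324e-20) / 1.055e-34
= 4.0320e+09 /m
2*kappa*L = 2 * 4.0320e+09 * 1.45e-9
= 11.6929
T = exp(-11.6929) = 8.352746e-06

8.352746e-06


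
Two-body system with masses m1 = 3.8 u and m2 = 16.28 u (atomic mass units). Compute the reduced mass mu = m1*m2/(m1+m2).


mu = m1 * m2 / (m1 + m2)
= 3.8 * 16.28 / (3.8 + 16.28)
= 61.864 / 20.08
= 3.0809 u

3.0809


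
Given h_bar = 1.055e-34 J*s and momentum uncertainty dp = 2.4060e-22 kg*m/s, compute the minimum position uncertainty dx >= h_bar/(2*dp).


dx = h_bar / (2 * dp)
= 1.055e-34 / (2 * 2.4060e-22)
= 1.055e-34 / 4.8120e-22
= 2.1924e-13 m

2.1924e-13


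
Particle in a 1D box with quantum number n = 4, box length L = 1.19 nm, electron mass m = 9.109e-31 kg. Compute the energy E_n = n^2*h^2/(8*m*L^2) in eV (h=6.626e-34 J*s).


E = n^2 * h^2 / (8 * m * L^2)
= 4^2 * (6.626e-34)^2 / (8 * 9.109e-31 * (1.19e-9)^2)
= 16 * 4.3904e-67 / (8 * 9.109e-31 * 1.4161e-18)
= 6.8072e-19 J
= 4.2492 eV

4.2492


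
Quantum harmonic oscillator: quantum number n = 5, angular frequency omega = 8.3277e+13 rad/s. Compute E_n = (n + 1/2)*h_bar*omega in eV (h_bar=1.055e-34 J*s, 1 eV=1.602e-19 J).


E = (n + 1/2) * h_bar * omega
= (5 + 0.5) * 1.055e-34 * 8.3277e+13
= 5.5 * 8.7857e-21
= 4.8321e-20 J
= 0.3016 eV

0.3016


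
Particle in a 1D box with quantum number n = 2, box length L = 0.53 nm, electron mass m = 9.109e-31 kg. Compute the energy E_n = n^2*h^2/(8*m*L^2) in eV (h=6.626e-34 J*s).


E = n^2 * h^2 / (8 * m * L^2)
= 2^2 * (6.626e-34)^2 / (8 * 9.109e-31 * (0.53e-9)^2)
= 4 * 4.3904e-67 / (8 * 9.109e-31 * 2.8090e-19)
= 8.5793e-19 J
= 5.3554 eV

5.3554


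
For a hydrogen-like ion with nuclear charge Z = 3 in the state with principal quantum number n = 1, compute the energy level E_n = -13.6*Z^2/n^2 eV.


E_n = -13.6 * Z^2 / n^2
= -13.6 * 3^2 / 1^2
= -13.6 * 9 / 1
= -122.4 eV

-122.4


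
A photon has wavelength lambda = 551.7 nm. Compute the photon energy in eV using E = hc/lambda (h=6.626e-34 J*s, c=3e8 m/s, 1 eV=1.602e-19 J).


E = hc / lambda
= (6.626e-34)(3e8) / (551.7e-9)
= 1.9878e-25 / 5.5170e-07
= 3.6030e-19 J
Converting to eV: 3.6030e-19 / 1.602e-19
= 2.2491 eV

2.2491


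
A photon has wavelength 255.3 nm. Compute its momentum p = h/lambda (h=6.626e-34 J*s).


p = h / lambda
= 6.626e-34 / (255.3e-9)
= 6.626e-34 / 2.5530e-07
= 2.5954e-27 kg*m/s

2.5954e-27


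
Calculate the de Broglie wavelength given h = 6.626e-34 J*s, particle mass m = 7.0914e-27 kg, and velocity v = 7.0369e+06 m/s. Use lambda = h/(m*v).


lambda = h / (m * v)
= 6.626e-34 / (7.0914e-27 * 7.0369e+06)
= 6.626e-34 / 4.9901e-20
= 1.3278e-14 m

1.3278e-14


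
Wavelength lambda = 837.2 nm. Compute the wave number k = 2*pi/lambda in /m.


k = 2 * pi / lambda
= 6.2832 / (837.2e-9)
= 6.2832 / 8.3720e-07
= 7.5050e+06 /m

7.5050e+06


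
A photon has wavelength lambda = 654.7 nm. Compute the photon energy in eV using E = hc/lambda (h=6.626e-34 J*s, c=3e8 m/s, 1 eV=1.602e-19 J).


E = hc / lambda
= (6.626e-34)(3e8) / (654.7e-9)
= 1.9878e-25 / 6.5470e-07
= 3.0362e-19 J
Converting to eV: 3.0362e-19 / 1.602e-19
= 1.8953 eV

1.8953


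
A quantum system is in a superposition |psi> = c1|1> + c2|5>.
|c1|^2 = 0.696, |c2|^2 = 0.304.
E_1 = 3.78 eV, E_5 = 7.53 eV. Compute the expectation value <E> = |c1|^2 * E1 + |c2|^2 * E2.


<E> = |c1|^2 * E1 + |c2|^2 * E2
= 0.696 * 3.78 + 0.304 * 7.53
= 2.6309 + 2.2891
= 4.92 eV

4.92


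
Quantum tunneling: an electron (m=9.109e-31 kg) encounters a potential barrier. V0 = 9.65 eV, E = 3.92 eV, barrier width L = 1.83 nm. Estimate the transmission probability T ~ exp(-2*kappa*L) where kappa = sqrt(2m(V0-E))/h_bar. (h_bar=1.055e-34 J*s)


V0 - E = 5.73 eV = 9.1795e-19 J
kappa = sqrt(2 * m * (V0-E)) / h_bar
= sqrt(2 * 9.109e-31 * 9.1795e-19) / 1.055e-34
= 1.2258e+10 /m
2*kappa*L = 2 * 1.2258e+10 * 1.83e-9
= 44.8629
T = exp(-44.8629) = 3.283078e-20

3.283078e-20


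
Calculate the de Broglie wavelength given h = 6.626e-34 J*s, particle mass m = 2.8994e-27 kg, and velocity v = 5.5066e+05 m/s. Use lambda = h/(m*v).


lambda = h / (m * v)
= 6.626e-34 / (2.8994e-27 * 5.5066e+05)
= 6.626e-34 / 1.5966e-21
= 4.1501e-13 m

4.1501e-13


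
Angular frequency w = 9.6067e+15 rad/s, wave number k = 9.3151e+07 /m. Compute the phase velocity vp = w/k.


vp = w / k
= 9.6067e+15 / 9.3151e+07
= 1.0313e+08 m/s

1.0313e+08


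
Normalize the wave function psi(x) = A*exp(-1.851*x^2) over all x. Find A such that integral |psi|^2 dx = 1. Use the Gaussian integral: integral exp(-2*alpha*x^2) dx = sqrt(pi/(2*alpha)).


integral |psi|^2 dx = A^2 * sqrt(pi/(2*alpha)) = 1
A^2 = sqrt(2*alpha/pi)
= sqrt(2 * 1.851 / pi)
= 1.085534
A = sqrt(1.085534)
= 1.0419

1.0419


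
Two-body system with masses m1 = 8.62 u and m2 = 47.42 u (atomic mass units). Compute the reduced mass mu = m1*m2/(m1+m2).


mu = m1 * m2 / (m1 + m2)
= 8.62 * 47.42 / (8.62 + 47.42)
= 408.7604 / 56.04
= 7.2941 u

7.2941


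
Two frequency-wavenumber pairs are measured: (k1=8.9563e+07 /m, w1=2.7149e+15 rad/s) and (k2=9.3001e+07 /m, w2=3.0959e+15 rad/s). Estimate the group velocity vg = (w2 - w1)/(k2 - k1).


vg = (w2 - w1) / (k2 - k1)
= (3.0959e+15 - 2.7149e+15) / (9.3001e+07 - 8.9563e+07)
= 3.8100e+14 / 3.4380e+06
= 1.1082e+08 m/s

1.1082e+08


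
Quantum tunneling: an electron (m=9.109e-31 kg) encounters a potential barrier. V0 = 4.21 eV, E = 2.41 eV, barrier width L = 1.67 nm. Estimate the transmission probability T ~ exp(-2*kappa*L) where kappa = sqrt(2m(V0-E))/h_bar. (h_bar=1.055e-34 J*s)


V0 - E = 1.8 eV = 2.8836e-19 J
kappa = sqrt(2 * m * (V0-E)) / h_bar
= sqrt(2 * 9.109e-31 * 2.8836e-19) / 1.055e-34
= 6.8701e+09 /m
2*kappa*L = 2 * 6.8701e+09 * 1.67e-9
= 22.9463
T = exp(-22.9463) = 1.082847e-10

1.082847e-10


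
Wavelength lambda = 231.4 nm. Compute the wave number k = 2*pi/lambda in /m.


k = 2 * pi / lambda
= 6.2832 / (231.4e-9)
= 6.2832 / 2.3140e-07
= 2.7153e+07 /m

2.7153e+07


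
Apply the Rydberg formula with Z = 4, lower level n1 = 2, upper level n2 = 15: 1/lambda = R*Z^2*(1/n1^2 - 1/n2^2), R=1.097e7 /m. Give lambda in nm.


1/lambda = R * Z^2 * (1/n1^2 - 1/n2^2)
= 1.097e7 * 4^2 * (1/2^2 - 1/15^2)
= 1.097e7 * 16 * (0.25 - 0.004444)
= 4.3100e+07 /m
lambda = 1 / 4.3100e+07
= 23.2019 nm

23.2019


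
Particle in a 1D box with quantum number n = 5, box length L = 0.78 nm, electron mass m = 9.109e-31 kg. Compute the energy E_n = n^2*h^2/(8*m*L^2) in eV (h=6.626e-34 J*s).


E = n^2 * h^2 / (8 * m * L^2)
= 5^2 * (6.626e-34)^2 / (8 * 9.109e-31 * (0.78e-9)^2)
= 25 * 4.3904e-67 / (8 * 9.109e-31 * 6.0840e-19)
= 2.4757e-18 J
= 15.4536 eV

15.4536


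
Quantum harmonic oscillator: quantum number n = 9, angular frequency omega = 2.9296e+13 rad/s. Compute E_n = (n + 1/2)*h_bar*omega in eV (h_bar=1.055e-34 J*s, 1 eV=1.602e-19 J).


E = (n + 1/2) * h_bar * omega
= (9 + 0.5) * 1.055e-34 * 2.9296e+13
= 9.5 * 3.0907e-21
= 2.9362e-20 J
= 0.1833 eV

0.1833


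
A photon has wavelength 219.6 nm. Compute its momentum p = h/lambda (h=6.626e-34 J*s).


p = h / lambda
= 6.626e-34 / (219.6e-9)
= 6.626e-34 / 2.1960e-07
= 3.0173e-27 kg*m/s

3.0173e-27


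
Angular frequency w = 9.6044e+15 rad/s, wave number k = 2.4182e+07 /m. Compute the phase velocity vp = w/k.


vp = w / k
= 9.6044e+15 / 2.4182e+07
= 3.9717e+08 m/s

3.9717e+08


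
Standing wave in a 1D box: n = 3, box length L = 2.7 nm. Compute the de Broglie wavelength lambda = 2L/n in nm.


lambda = 2L / n
= 2 * 2.7 / 3
= 5.4 / 3
= 1.8 nm

1.8


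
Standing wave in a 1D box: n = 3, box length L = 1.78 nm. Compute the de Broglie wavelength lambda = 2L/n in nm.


lambda = 2L / n
= 2 * 1.78 / 3
= 3.56 / 3
= 1.1867 nm

1.1867


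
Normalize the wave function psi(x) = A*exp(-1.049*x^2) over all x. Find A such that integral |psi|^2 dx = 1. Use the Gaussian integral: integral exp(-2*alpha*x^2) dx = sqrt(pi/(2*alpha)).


integral |psi|^2 dx = A^2 * sqrt(pi/(2*alpha)) = 1
A^2 = sqrt(2*alpha/pi)
= sqrt(2 * 1.049 / pi)
= 0.817199
A = sqrt(0.817199)
= 0.904

0.904


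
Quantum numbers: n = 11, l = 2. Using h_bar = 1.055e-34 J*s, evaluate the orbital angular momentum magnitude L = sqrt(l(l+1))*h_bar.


L = sqrt(l*(l+1)) * h_bar
= sqrt(2 * 3) * 1.055e-34
= sqrt(6) * 1.055e-34
= 2.4495 * 1.055e-34
= 2.5842e-34 J*s

2.5842e-34
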